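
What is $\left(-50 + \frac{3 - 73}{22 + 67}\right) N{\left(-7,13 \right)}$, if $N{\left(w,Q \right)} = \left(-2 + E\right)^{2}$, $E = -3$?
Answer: $- \frac{113000}{89} \approx -1269.7$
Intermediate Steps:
$N{\left(w,Q \right)} = 25$ ($N{\left(w,Q \right)} = \left(-2 - 3\right)^{2} = \left(-5\right)^{2} = 25$)
$\left(-50 + \frac{3 - 73}{22 + 67}\right) N{\left(-7,13 \right)} = \left(-50 + \frac{3 - 73}{22 + 67}\right) 25 = \left(-50 - \frac{70}{89}\right) 25 = \left(- \frac{4520}{89}\right) 25 = - \frac{113000}{89}$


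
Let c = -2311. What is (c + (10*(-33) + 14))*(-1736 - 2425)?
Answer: 10930947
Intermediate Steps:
(c + (10*(-33) + 14))*(-1736 - 2425) = (-2311 + (10*(-33) + 14))*(-1736 - 2425) = (-2311 + (-330 + 14))*(-4161) = (-2311 - 316)*(-4161) = -2627*(-4161) = 10930947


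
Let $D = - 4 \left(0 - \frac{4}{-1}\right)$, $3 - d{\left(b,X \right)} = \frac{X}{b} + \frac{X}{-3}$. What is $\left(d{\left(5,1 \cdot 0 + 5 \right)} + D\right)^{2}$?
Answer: $\frac{1369}{9} \approx 152.11$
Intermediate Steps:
$d{\left(b,X \right)} = 3 + \frac{X}{3} - \frac{X}{b}$ ($d{\left(b,X \right)} = 3 - \left(\frac{X}{b} + \frac{X}{-3}\right) = 3 - \left(\frac{X}{b} + X \left(- \frac{1}{3}\right)\right) = 3 - \left(\frac{X}{b} - \frac{X}{3}\right) = 3 - \left(- \frac{X}{3} + \frac{X}{b}\right) = 3 + \left(\frac{X}{3} - \frac{X}{b}\right) = 3 + \frac{X}{3} - \frac{X}{b}$)
$D = -16$ ($D = - 4 \left(0 - -4\right) = - 4 \left(0 + 4\right) = \left(-4\right) 4 = -16$)
$\left(d{\left(5,1 \cdot 0 + 5 \right)} + D\right)^{2} = \left(\left(3 + \frac{1 \cdot 0 + 5}{3} - \frac{1 \cdot 0 + 5}{5}\right) - 16\right)^{2} = \left(\left(3 + \frac{0 + 5}{3} - \left(0 + 5\right) \frac{1}{5}\right) - 16\right)^{2} = \left(\left(3 + \frac{1}{3} \cdot 5 - 5 \cdot \frac{1}{5}\right) - 16\right)^{2} = \left(\left(3 + \frac{5}{3} - 1\right) - 16\right)^{2} = \left(\frac{11}{3} - 16\right)^{2} = \left(- \frac{37}{3}\right)^{2} = \frac{1369}{9}$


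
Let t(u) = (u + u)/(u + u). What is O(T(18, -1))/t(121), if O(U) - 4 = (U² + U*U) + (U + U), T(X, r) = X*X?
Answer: 210604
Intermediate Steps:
T(X, r) = X²
O(U) = 4 + 2*U + 2*U² (O(U) = 4 + ((U² + U*U) + (U + U)) = 4 + ((U² + U²) + 2*U) = 4 + (2*U² + 2*U) = 4 + (2*U + 2*U²) = 4 + 2*U + 2*U²)
t(u) = 1 (t(u) = (2*u)/((2*u)) = (2*u)*(1/(2*u)) = 1)
O(T(18, -1))/t(121) = (4 + 2*18² + 2*(18²)²)/1 = (4 + 2*324 + 2*324²)*1 = (4 + 648 + 2*104976)*1 = (4 + 648 + 209952)*1 = 210604*1 = 210604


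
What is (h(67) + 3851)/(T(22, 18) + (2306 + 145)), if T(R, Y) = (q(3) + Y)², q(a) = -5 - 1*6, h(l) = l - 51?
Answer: 3867/2500 ≈ 1.5468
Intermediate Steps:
h(l) = -51 + l
q(a) = -11 (q(a) = -5 - 6 = -11)
T(R, Y) = (-11 + Y)²
(h(67) + 3851)/(T(22, 18) + (2306 + 145)) = ((-51 + 67) + 3851)/((-11 + 18)² + (2306 + 145)) = (16 + 3851)/(7² + 2451) = 3867/(49 + 2451) = 3867/2500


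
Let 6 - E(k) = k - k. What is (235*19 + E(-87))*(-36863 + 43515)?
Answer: 29741092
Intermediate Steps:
E(k) = 6 (E(k) = 6 - (k - k) = 6 - 1*0 = 6 + 0 = 6)
(235*19 + E(-87))*(-36863 + 43515) = (235*19 + 6)*(-36863 + 43515) = (4465 + 6)*6652 = 4471*6652 = 29741092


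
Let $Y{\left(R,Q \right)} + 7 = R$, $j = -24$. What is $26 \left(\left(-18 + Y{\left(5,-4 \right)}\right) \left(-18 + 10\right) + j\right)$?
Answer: $3536$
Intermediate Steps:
$Y{\left(R,Q \right)} = -7 + R$
$26 \left(\left(-18 + Y{\left(5,-4 \right)}\right) \left(-18 + 10\right) + j\right) = 26 \left(\left(-18 + \left(-7 + 5\right)\right) \left(-18 + 10\right) - 24\right) = 26 \left(\left(-18 - 2\right) \left(-8\right) - 24\right) = 26 \left(\left(-20\right) \left(-8\right) - 24\right) = 26 \left(160 - 24\right) = 26 \cdot 136 = 3536$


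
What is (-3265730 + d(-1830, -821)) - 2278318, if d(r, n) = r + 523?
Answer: -5545355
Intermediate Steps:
d(r, n) = 523 + r
(-3265730 + d(-1830, -821)) - 2278318 = (-3265730 + (523 - 1830)) - 2278318 = (-3265730 - 1307) - 2278318 = -3267037 - 2278318 = -5545355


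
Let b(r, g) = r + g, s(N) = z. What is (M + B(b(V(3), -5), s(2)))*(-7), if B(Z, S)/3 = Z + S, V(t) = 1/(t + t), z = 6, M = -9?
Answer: 77/2 ≈ 38.500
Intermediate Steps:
s(N) = 6
V(t) = 1/(2*t)
b(r, g) = g + r
B(Z, S) = 3*S + 3*Z (B(Z, S) = 3*(Z + S) = 3*(S + Z) = 3*S + 3*Z)
(M + B(b(V(3), -5), s(2)))*(-7) = (-9 + (3*6 + 3*(-5 + (1/2)/3)))*(-7) = (-9 + (18 + 3*(-5 + (1/2)*(1/3))))*(-7) = (-9 + (18 + 3*(-5 + 1/6)))*(-7) = (-9 + (18 + 3*(-29/6)))*(-7) = (-9 + (18 - 29/2))*(-7) = (-9 + 7/2)*(-7) = -11/2*(-7) = 77/2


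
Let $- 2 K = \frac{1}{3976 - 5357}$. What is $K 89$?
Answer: $\frac{89}{2762} \approx 0.032223$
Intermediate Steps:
$K = \frac{1}{2762}$ ($K = - \frac{1}{2 \left(3976 - 5357\right)} = - \frac{1}{2 \left(-1381\right)} = \left(- \frac{1}{2}\right) \left(- \frac{1}{1381}\right) = \frac{1}{2762} \approx 0.00036206$)
$K 89 = \frac{1}{2762} \cdot 89 = \frac{89}{2762}$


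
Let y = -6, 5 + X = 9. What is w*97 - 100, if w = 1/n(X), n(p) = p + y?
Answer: -297/2 ≈ -148.50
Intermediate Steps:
X = 4 (X = -5 + 9 = 4)
n(p) = -6 + p (n(p) = p - 6 = -6 + p)
w = -½ (w = 1/(-6 + 4) = 1/(-2) = -½ ≈ -0.50000)
w*97 - 100 = -½*97 - 100 = -97/2 - 100 = -297/2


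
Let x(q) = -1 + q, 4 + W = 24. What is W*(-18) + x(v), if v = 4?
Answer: -357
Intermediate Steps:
W = 20 (W = -4 + 24 = 20)
W*(-18) + x(v) = 20*(-18) + (-1 + 4) = -360 + 3 = -357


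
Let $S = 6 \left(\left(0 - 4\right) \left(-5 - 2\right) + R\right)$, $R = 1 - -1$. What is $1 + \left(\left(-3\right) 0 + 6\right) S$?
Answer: $1081$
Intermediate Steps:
$R = 2$ ($R = 1 + 1 = 2$)
$S = 180$ ($S = 6 \left(\left(0 - 4\right) \left(-5 - 2\right) + 2\right) = 6 \left(\left(-4\right) \left(-7\right) + 2\right) = 6 \left(28 + 2\right) = 6 \cdot 30 = 180$)
$1 + \left(\left(-3\right) 0 + 6\right) S = 1 + \left(\left(-3\right) 0 + 6\right) 180 = 1 + \left(0 + 6\right) 180 = 1 + 6 \cdot 180 = 1 + 1080 = 1081$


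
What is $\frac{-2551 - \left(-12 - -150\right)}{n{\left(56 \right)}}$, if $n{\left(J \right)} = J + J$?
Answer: $- \frac{2689}{112} \approx -24.009$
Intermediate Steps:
$n{\left(J \right)} = 2 J$
$\frac{-2551 - \left(-12 - -150\right)}{n{\left(56 \right)}} = \frac{-2551 - \left(-12 - -150\right)}{2 \cdot 56} = \frac{-2551 - \left(-12 + 150\right)}{112} = \left(-2551 - 138\right) \frac{1}{112} = \left(-2689\right) \frac{1}{112} = - \frac{2689}{112}$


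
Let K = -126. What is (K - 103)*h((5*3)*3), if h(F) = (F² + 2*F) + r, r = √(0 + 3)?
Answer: -484335 - 229*√3 ≈ -4.8473e+5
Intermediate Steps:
r = √3 ≈ 1.7320
h(F) = √3 + F² + 2*F (h(F) = (F² + 2*F) + √3 = √3 + F² + 2*F)
(K - 103)*h((5*3)*3) = (-126 - 103)*(√3 + ((5*3)*3)² + 2*((5*3)*3)) = -229*(√3 + (15*3)² + 2*(15*3)) = -229*(√3 + 45² + 2*45) = -229*(√3 + 2025 + 90) = -229*(2115 + √3) = -484335 - 229*√3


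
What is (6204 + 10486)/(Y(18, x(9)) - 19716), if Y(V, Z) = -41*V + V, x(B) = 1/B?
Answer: -8345/10218 ≈ -0.81670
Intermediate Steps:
Y(V, Z) = -40*V
(6204 + 10486)/(Y(18, x(9)) - 19716) = (6204 + 10486)/(-40*18 - 19716) = 16690/(-720 - 19716) = 16690/(-20436) = 16690*(-1/20436) = -8345/10218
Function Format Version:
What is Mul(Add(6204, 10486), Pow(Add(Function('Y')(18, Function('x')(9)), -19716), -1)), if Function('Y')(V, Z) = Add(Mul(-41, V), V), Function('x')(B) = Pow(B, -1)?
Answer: Rational(-8345, 10218) ≈ -0.81670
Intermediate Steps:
Function('Y')(V, Z) = Mul(-40, V)
Mul(Add(6204, 10486), Pow(Add(Function('Y')(18, Function('x')(9)), -19716), -1)) = Mul(Add(6204, 10486), Pow(Add(Mul(-40, 18), -19716), -1)) = Mul(16690, Pow(Add(-720, -19716), -1)) = Mul(16690, Pow(-20436, -1)) = Mul(16690, Rational(-1, 20436)) = Rational(-8345, 10218)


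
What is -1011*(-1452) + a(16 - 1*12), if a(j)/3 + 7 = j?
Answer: 1467963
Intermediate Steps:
a(j) = -21 + 3*j
-1011*(-1452) + a(16 - 1*12) = -1011*(-1452) + (-21 + 3*(16 - 1*12)) = 1467972 + (-21 + 3*(16 - 12)) = 1467972 + (-21 + 3*4) = 1467972 + (-21 + 12) = 1467972 - 9 = 1467963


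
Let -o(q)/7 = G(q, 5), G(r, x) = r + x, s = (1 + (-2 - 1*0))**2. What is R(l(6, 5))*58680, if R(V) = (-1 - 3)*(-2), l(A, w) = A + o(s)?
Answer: 469440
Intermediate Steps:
s = 1 (s = (1 + (-2 + 0))**2 = (1 - 2)**2 = (-1)**2 = 1)
o(q) = -35 - 7*q (o(q) = -7*(q + 5) = -7*(5 + q) = -35 - 7*q)
l(A, w) = -42 + A (l(A, w) = A + (-35 - 7*1) = A + (-35 - 7) = A - 42 = -42 + A)
R(V) = 8 (R(V) = -4*(-2) = 8)
R(l(6, 5))*58680 = 8*58680 = 469440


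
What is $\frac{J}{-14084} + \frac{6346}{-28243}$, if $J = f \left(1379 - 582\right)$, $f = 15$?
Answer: $- \frac{427022129}{397774412} \approx -1.0735$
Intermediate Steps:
$J = 11955$ ($J = 15 \left(1379 - 582\right) = 15 \cdot 797 = 11955$)
$\frac{J}{-14084} + \frac{6346}{-28243} = \frac{11955}{-14084} + \frac{6346}{-28243} = 11955 \left(- \frac{1}{14084}\right) + 6346 \left(- \frac{1}{28243}\right) = - \frac{11955}{14084} - \frac{6346}{28243} = - \frac{427022129}{397774412}$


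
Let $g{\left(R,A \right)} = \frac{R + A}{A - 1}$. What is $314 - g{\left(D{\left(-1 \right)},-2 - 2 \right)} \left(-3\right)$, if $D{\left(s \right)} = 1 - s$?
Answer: $\frac{1576}{5} \approx 315.2$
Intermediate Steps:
$g{\left(R,A \right)} = \frac{A + R}{-1 + A}$
$314 - g{\left(D{\left(-1 \right)},-2 - 2 \right)} \left(-3\right) = 314 - \frac{\left(-2 - 2\right) + \left(1 - -1\right)}{-1 - 4} \left(-3\right) = 314 - \frac{\left(-2 - 2\right) + \left(1 + 1\right)}{-1 - 4} \left(-3\right) = 314 - \frac{-4 + 2}{-1 - 4} \left(-3\right) = 314 - \frac{1}{-5} \left(-2\right) \left(-3\right) = 314 - \left(- \frac{1}{5}\right) \left(-2\right) \left(-3\right) = 314 - \frac{2}{5} \left(-3\right) = 314 - - \frac{6}{5} = 314 + \frac{6}{5} = \frac{1576}{5}$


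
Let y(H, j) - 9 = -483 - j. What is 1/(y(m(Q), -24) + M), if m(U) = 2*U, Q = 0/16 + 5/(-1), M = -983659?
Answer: -1/984109 ≈ -1.0161e-6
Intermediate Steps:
Q = -5 (Q = 0*(1/16) + 5*(-1) = 0 - 5 = -5)
y(H, j) = -474 - j (y(H, j) = 9 + (-483 - j) = -474 - j)
1/(y(m(Q), -24) + M) = 1/((-474 - 1*(-24)) - 983659) = 1/((-474 + 24) - 983659) = 1/(-450 - 983659) = 1/(-984109) = -1/984109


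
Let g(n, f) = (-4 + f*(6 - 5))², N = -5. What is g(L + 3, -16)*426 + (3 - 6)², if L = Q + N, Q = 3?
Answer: 170409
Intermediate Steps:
L = -2 (L = 3 - 5 = -2)
g(n, f) = (-4 + f)² (g(n, f) = (-4 + f*1)² = (-4 + f)²)
g(L + 3, -16)*426 + (3 - 6)² = (-4 - 16)²*426 + (3 - 6)² = (-20)²*426 + (-3)² = 400*426 + 9 = 170400 + 9 = 170409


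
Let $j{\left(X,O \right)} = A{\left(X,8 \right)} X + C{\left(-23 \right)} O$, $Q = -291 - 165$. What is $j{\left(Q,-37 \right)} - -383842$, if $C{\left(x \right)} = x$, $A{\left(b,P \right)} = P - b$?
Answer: $173109$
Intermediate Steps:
$Q = -456$
$j{\left(X,O \right)} = - 23 O + X \left(8 - X\right)$ ($j{\left(X,O \right)} = \left(8 - X\right) X - 23 O = X \left(8 - X\right) - 23 O = - 23 O + X \left(8 - X\right)$)
$j{\left(Q,-37 \right)} - -383842 = \left(\left(-23\right) \left(-37\right) - - 456 \left(-8 - 456\right)\right) - -383842 = \left(851 - \left(-456\right) \left(-464\right)\right) + 383842 = \left(851 - 211584\right) + 383842 = -210733 + 383842 = 173109$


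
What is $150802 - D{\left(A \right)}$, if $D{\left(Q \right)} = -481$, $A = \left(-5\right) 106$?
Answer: $151283$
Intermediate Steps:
$A = -530$
$150802 - D{\left(A \right)} = 150802 - -481 = 150802 + 481 = 151283$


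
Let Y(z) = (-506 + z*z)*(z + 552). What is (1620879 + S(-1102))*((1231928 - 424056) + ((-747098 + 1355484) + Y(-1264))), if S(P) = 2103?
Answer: -1843355400611604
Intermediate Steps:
Y(z) = (-506 + z²)*(552 + z)
(1620879 + S(-1102))*((1231928 - 424056) + ((-747098 + 1355484) + Y(-1264))) = (1620879 + 2103)*((1231928 - 424056) + ((-747098 + 1355484) + (-279312 + (-1264)³ - 506*(-1264) + 552*(-1264)²))) = 1622982*(807872 + (608386 + (-279312 - 2019487744 + 639584 + 552*1597696))) = 1622982*(807872 + (608386 + (-279312 - 2019487744 + 639584 + 881928192))) = 1622982*(807872 + (608386 - 1137199280)) = 1622982*(807872 - 1136590894) = 1622982*(-1135783022) = -1843355400611604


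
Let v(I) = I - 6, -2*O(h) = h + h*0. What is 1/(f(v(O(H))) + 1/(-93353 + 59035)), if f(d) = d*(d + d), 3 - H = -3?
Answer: 34318/5559515 ≈ 0.0061728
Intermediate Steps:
H = 6 (H = 3 - 1*(-3) = 3 + 3 = 6)
O(h) = -h/2 (O(h) = -(h + h*0)/2 = -(h + 0)/2 = -h/2)
v(I) = -6 + I
f(d) = 2*d² (f(d) = d*(2*d) = 2*d²)
1/(f(v(O(H))) + 1/(-93353 + 59035)) = 1/(2*(-6 - ½*6)² + 1/(-93353 + 59035)) = 1/(2*(-6 - 3)² + 1/(-34318)) = 1/(2*(-9)² - 1/34318) = 1/(2*81 - 1/34318) = 1/(162 - 1/34318) = 1/(5559515/34318) = 34318/5559515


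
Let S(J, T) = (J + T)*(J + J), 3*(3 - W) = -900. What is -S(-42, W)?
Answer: 21924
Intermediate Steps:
W = 303 (W = 3 - ⅓*(-900) = 3 + 300 = 303)
S(J, T) = 2*J*(J + T) (S(J, T) = (J + T)*(2*J) = 2*J*(J + T))
-S(-42, W) = -2*(-42)*(-42 + 303) = -2*(-42)*261 = -1*(-21924) = 21924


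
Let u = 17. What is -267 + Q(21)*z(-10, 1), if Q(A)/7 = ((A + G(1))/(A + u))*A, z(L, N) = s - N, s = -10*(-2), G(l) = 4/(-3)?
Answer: 2357/2 ≈ 1178.5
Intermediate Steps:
G(l) = -4/3 (G(l) = 4*(-1/3) = -4/3)
s = 20
z(L, N) = 20 - N
Q(A) = 7*A*(-4/3 + A)/(17 + A) (Q(A) = 7*(((A - 4/3)/(A + 17))*A) = 7*(((-4/3 + A)/(17 + A))*A) = 7*(A*(-4/3 + A)/(17 + A)) = 7*A*(-4/3 + A)/(17 + A))
-267 + Q(21)*z(-10, 1) = -267 + ((7/3)*21*(-4 + 3*21)/(17 + 21))*(20 - 1*1) = -267 + ((7/3)*21*(-4 + 63)/38)*(20 - 1) = -267 + ((7/3)*21*(1/38)*59)*19 = -267 + (2891/38)*19 = -267 + 2891/2 = 2357/2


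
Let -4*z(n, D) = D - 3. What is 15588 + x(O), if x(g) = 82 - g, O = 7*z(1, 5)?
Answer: 31347/2 ≈ 15674.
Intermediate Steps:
z(n, D) = 3/4 - D/4 (z(n, D) = -(D - 3)/4 = -(-3 + D)/4 = 3/4 - D/4)
O = -7/2 (O = 7*(3/4 - 1/4*5) = 7*(3/4 - 5/4) = 7*(-1/2) = -7/2 ≈ -3.5000)
15588 + x(O) = 15588 + (82 - 1*(-7/2)) = 15588 + (82 + 7/2) = 15588 + 171/2 = 31347/2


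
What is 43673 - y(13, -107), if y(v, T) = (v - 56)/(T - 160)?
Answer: 11660648/267 ≈ 43673.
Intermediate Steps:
y(v, T) = (-56 + v)/(-160 + T)
43673 - y(13, -107) = 43673 - (-56 + 13)/(-160 - 107) = 43673 - (-43)/(-267) = 43673 - (-1)*(-43)/267 = 43673 - 1*43/267 = 43673 - 43/267 = 11660648/267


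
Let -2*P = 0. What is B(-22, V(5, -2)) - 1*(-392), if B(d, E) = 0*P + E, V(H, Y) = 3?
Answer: 395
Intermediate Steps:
P = 0 (P = -½*0 = 0)
B(d, E) = E (B(d, E) = 0*0 + E = 0 + E = E)
B(-22, V(5, -2)) - 1*(-392) = 3 - 1*(-392) = 3 + 392 = 395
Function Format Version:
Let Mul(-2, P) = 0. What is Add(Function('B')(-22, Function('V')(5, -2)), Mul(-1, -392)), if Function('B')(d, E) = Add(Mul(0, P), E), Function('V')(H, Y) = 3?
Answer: 395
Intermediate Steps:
P = 0 (P = Mul(Rational(-1, 2), 0) = 0)
Function('B')(d, E) = E (Function('B')(d, E) = Add(Mul(0, 0), E) = Add(0, E) = E)
Add(Function('B')(-22, Function('V')(5, -2)), Mul(-1, -392)) = Add(3, Mul(-1, -392)) = Add(3, 392) = 395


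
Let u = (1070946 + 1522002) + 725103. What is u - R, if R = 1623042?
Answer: 1695009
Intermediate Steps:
u = 3318051 (u = 2592948 + 725103 = 3318051)
u - R = 3318051 - 1*1623042 = 3318051 - 1623042 = 1695009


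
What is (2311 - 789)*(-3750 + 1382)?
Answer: -3604096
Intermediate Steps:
(2311 - 789)*(-3750 + 1382) = 1522*(-2368) = -3604096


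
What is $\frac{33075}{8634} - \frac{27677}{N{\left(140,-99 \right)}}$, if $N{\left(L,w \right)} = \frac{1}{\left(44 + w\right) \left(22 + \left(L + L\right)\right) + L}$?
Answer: $\frac{1311908077845}{2878} \approx 4.5584 \cdot 10^{8}$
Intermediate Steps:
$N{\left(L,w \right)} = \frac{1}{L + \left(22 + 2 L\right) \left(44 + w\right)}$ ($N{\left(L,w \right)} = \frac{1}{\left(44 + w\right) \left(22 + 2 L\right) + L} = \frac{1}{\left(22 + 2 L\right) \left(44 + w\right) + L} = \frac{1}{L + \left(22 + 2 L\right) \left(44 + w\right)}$)
$\frac{33075}{8634} - \frac{27677}{N{\left(140,-99 \right)}} = \frac{33075}{8634} - \frac{27677}{\frac{1}{968 + 22 \left(-99\right) + 89 \cdot 140 + 2 \cdot 140 \left(-99\right)}} = 33075 \cdot \frac{1}{8634} - \frac{27677}{\frac{1}{968 - 2178 + 12460 - 27720}} = \frac{11025}{2878} - \frac{27677}{\frac{1}{-16470}} = \frac{11025}{2878} - \frac{27677}{- \frac{1}{16470}} = \frac{11025}{2878} - -455840190 = \frac{11025}{2878} + 455840190 = \frac{1311908077845}{2878}$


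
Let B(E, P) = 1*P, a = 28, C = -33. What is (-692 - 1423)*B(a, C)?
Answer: 69795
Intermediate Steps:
B(E, P) = P
(-692 - 1423)*B(a, C) = (-692 - 1423)*(-33) = -2115*(-33) = 69795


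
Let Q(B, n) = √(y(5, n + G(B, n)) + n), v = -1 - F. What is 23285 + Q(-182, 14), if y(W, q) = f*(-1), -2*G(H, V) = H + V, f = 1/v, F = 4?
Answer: 23285 + √355/5 ≈ 23289.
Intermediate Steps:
v = -5 (v = -1 - 1*4 = -1 - 4 = -5)
f = -⅕ (f = 1/(-5) = -⅕ ≈ -0.20000)
G(H, V) = -H/2 - V/2 (G(H, V) = -(H + V)/2 = -H/2 - V/2)
y(W, q) = ⅕ (y(W, q) = -⅕*(-1) = ⅕)
Q(B, n) = √(⅕ + n)
23285 + Q(-182, 14) = 23285 + √(5 + 25*14)/5 = 23285 + √(5 + 350)/5 = 23285 + √355/5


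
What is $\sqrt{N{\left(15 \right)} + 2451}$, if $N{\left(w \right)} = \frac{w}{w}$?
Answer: $2 \sqrt{613} \approx 49.518$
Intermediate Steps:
$N{\left(w \right)} = 1$
$\sqrt{N{\left(15 \right)} + 2451} = \sqrt{1 + 2451} = \sqrt{2452} = 2 \sqrt{613}$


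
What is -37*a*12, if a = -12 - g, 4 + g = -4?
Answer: 1776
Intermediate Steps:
g = -8 (g = -4 - 4 = -8)
a = -4 (a = -12 - 1*(-8) = -12 + 8 = -4)
-37*a*12 = -37*(-4)*12 = 148*12 = 1776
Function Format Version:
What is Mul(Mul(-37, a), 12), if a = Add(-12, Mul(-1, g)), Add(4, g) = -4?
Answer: 1776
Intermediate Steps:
g = -8 (g = Add(-4, -4) = -8)
a = -4 (a = Add(-12, Mul(-1, -8)) = Add(-12, 8) = -4)
Mul(Mul(-37, a), 12) = Mul(Mul(-37, -4), 12) = Mul(148, 12) = 1776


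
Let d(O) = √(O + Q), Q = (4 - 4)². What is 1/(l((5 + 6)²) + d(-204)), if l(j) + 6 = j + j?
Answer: 59/13975 - I*√51/27950 ≈ 0.0042218 - 0.00025551*I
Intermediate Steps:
Q = 0 (Q = 0² = 0)
l(j) = -6 + 2*j (l(j) = -6 + (j + j) = -6 + 2*j)
d(O) = √O (d(O) = √(O + 0) = √O)
1/(l((5 + 6)²) + d(-204)) = 1/((-6 + 2*(5 + 6)²) + √(-204)) = 1/((-6 + 2*11²) + 2*I*√51) = 1/((-6 + 2*121) + 2*I*√51) = 1/((-6 + 242) + 2*I*√51) = 1/(236 + 2*I*√51)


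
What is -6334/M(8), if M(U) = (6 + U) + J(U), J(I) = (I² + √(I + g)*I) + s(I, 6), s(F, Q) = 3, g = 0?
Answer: -513054/6049 + 101344*√2/6049 ≈ -61.123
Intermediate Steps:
J(I) = 3 + I² + I^(3/2) (J(I) = (I² + √(I + 0)*I) + 3 = (I² + √I*I) + 3 = (I² + I^(3/2)) + 3 = 3 + I² + I^(3/2))
M(U) = 9 + U + U² + U^(3/2) (M(U) = (6 + U) + (3 + U² + U^(3/2)) = 9 + U + U² + U^(3/2))
-6334/M(8) = -6334/(9 + 8 + 8² + 8^(3/2)) = -6334/(9 + 8 + 64 + 16*√2) = -6334/(81 + 16*√2)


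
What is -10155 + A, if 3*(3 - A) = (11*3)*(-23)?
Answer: -9899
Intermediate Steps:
A = 256 (A = 3 - 11*3*(-23)/3 = 3 - 11*(-23) = 3 - ⅓*(-759) = 3 + 253 = 256)
-10155 + A = -10155 + 256 = -9899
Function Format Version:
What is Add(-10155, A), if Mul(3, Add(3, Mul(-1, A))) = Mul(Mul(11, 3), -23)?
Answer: -9899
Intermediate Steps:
A = 256 (A = Add(3, Mul(Rational(-1, 3), Mul(Mul(11, 3), -23))) = Add(3, Mul(Rational(-1, 3), Mul(33, -23))) = Add(3, Mul(Rational(-1, 3), -759)) = Add(3, 253) = 256)
Add(-10155, A) = Add(-10155, 256) = -9899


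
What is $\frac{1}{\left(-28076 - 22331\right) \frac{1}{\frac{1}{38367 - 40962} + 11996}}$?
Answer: $- \frac{1638401}{6884535} \approx -0.23798$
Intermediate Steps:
$\frac{1}{\left(-28076 - 22331\right) \frac{1}{\frac{1}{38367 - 40962} + 11996}} = \frac{1}{\left(-50407\right) \frac{1}{\frac{1}{-2595} + 11996}} = \frac{1}{\left(-50407\right) \frac{1}{- \frac{1}{2595} + 11996}} = \frac{1}{\left(-50407\right) \frac{1}{\frac{31129619}{2595}}} = \frac{1}{\left(-50407\right) \frac{2595}{31129619}} = \frac{1}{- \frac{6884535}{1638401}} = - \frac{1638401}{6884535}$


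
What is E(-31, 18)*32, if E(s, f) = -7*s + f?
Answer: 7520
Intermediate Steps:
E(s, f) = f - 7*s
E(-31, 18)*32 = (18 - 7*(-31))*32 = (18 + 217)*32 = 235*32 = 7520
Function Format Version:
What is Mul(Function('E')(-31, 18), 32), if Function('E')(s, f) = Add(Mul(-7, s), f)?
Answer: 7520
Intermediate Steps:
Function('E')(s, f) = Add(f, Mul(-7, s))
Mul(Function('E')(-31, 18), 32) = Mul(Add(18, Mul(-7, -31)), 32) = Mul(Add(18, 217), 32) = Mul(235, 32) = 7520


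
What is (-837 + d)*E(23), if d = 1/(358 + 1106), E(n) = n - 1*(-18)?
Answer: -50240047/1464 ≈ -34317.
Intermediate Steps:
E(n) = 18 + n (E(n) = n + 18 = 18 + n)
d = 1/1464 ≈ 0.00068306
(-837 + d)*E(23) = (-837 + 1/1464)*(18 + 23) = -1225367/1464*41 = -50240047/1464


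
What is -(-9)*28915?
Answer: 260235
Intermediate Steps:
-(-9)*28915 = -9*(-28915) = 260235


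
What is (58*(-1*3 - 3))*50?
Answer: -17400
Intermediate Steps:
(58*(-1*3 - 3))*50 = (58*(-3 - 3))*50 = (58*(-6))*50 = -348*50 = -17400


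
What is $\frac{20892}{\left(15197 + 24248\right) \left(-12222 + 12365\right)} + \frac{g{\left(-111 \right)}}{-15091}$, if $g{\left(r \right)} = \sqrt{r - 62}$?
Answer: $\frac{20892}{5640635} - \frac{i \sqrt{173}}{15091} \approx 0.0037038 - 0.00087158 i$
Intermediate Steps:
$g{\left(r \right)} = \sqrt{-62 + r}$
$\frac{20892}{\left(15197 + 24248\right) \left(-12222 + 12365\right)} + \frac{g{\left(-111 \right)}}{-15091} = \frac{20892}{\left(15197 + 24248\right) \left(-12222 + 12365\right)} + \frac{\sqrt{-62 - 111}}{-15091} = \frac{20892}{39445 \cdot 143} + \sqrt{-173} \left(- \frac{1}{15091}\right) = \frac{20892}{5640635} + i \sqrt{173} \left(- \frac{1}{15091}\right) = 20892 \cdot \frac{1}{5640635} - \frac{i \sqrt{173}}{15091} = \frac{20892}{5640635} - \frac{i \sqrt{173}}{15091}$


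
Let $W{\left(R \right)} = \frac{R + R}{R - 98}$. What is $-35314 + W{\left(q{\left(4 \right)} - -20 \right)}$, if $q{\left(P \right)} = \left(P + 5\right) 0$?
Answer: $- \frac{1377266}{39} \approx -35315.0$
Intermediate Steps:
$q{\left(P \right)} = 0$ ($q{\left(P \right)} = \left(5 + P\right) 0 = 0$)
$W{\left(R \right)} = \frac{2 R}{-98 + R}$
$-35314 + W{\left(q{\left(4 \right)} - -20 \right)} = -35314 + \frac{2 \left(0 - -20\right)}{-98 + \left(0 - -20\right)} = -35314 + \frac{2 \left(0 + 20\right)}{-98 + \left(0 + 20\right)} = -35314 + 2 \cdot 20 \frac{1}{-98 + 20} = -35314 + 2 \cdot 20 \frac{1}{-78} = -35314 + 2 \cdot 20 \left(- \frac{1}{78}\right) = -35314 - \frac{20}{39} = - \frac{1377266}{39}$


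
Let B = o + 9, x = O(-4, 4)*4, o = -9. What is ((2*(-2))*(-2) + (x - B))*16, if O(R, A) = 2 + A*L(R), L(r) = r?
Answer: -768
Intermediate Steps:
O(R, A) = 2 + A*R
x = -56 (x = (2 + 4*(-4))*4 = (2 - 16)*4 = -14*4 = -56)
B = 0 (B = -9 + 9 = 0)
((2*(-2))*(-2) + (x - B))*16 = ((2*(-2))*(-2) + (-56 - 1*0))*16 = (-4*(-2) + (-56 + 0))*16 = (8 - 56)*16 = -48*16 = -768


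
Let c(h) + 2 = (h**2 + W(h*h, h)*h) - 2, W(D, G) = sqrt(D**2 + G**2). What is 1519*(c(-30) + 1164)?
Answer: 3129140 - 1367100*sqrt(901) ≈ -3.7907e+7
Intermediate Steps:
c(h) = -4 + h**2 + h*sqrt(h**2 + h**4) (c(h) = -2 + ((h**2 + sqrt((h*h)**2 + h**2)*h) - 2) = -2 + ((h**2 + sqrt((h**2)**2 + h**2)*h) - 2) = -2 + ((h**2 + sqrt(h**4 + h**2)*h) - 2) = -2 + ((h**2 + sqrt(h**2 + h**4)*h) - 2) = -2 + ((h**2 + h*sqrt(h**2 + h**4)) - 2) = -2 + (-2 + h**2 + h*sqrt(h**2 + h**4)) = -4 + h**2 + h*sqrt(h**2 + h**4))
1519*(c(-30) + 1164) = 1519*((-4 + (-30)**2 - 30*sqrt((-30)**2 + (-30)**4)) + 1164) = 1519*((-4 + 900 - 30*sqrt(900 + 810000)) + 1164) = 1519*((-4 + 900 - 900*sqrt(901)) + 1164) = 1519*((896 - 900*sqrt(901)) + 1164) = 1519*(2060 - 900*sqrt(901)) = 3129140 - 1367100*sqrt(901)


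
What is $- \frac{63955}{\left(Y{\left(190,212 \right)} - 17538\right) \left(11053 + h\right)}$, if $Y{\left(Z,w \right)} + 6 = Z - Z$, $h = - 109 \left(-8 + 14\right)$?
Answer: $\frac{63955}{182440056} \approx 0.00035055$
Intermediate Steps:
$h = -654$ ($h = \left(-109\right) 6 = -654$)
$Y{\left(Z,w \right)} = -6$ ($Y{\left(Z,w \right)} = -6 + \left(Z - Z\right) = -6 + 0 = -6$)
$- \frac{63955}{\left(Y{\left(190,212 \right)} - 17538\right) \left(11053 + h\right)} = - \frac{63955}{\left(-6 - 17538\right) \left(11053 - 654\right)} = - \frac{63955}{\left(-17544\right) 10399} = - \frac{63955}{-182440056} = \left(-63955\right) \left(- \frac{1}{182440056}\right) = \frac{63955}{182440056}$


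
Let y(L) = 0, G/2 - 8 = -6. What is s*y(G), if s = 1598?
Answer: 0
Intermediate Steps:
G = 4 (G = 16 + 2*(-6) = 16 - 12 = 4)
s*y(G) = 1598*0 = 0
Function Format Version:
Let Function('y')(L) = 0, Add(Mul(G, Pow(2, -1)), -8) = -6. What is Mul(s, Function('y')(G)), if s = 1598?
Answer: 0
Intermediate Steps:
G = 4 (G = Add(16, Mul(2, -6)) = Add(16, -12) = 4)
Mul(s, Function('y')(G)) = Mul(1598, 0) = 0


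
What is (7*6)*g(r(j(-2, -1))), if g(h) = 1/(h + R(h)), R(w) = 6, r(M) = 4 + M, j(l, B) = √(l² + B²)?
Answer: 84/19 - 42*√5/95 ≈ 3.4325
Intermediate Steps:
j(l, B) = √(B² + l²)
g(h) = 1/(6 + h) (g(h) = 1/(h + 6) = 1/(6 + h))
(7*6)*g(r(j(-2, -1))) = (7*6)/(6 + (4 + √((-1)² + (-2)²))) = 42/(6 + (4 + √(1 + 4))) = 42/(6 + (4 + √5)) = 42/(10 + √5)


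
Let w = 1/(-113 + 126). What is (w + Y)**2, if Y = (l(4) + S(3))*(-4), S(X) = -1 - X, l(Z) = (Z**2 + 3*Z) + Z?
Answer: 2117025/169 ≈ 12527.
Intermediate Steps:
w = 1/13 ≈ 0.076923
l(Z) = Z**2 + 4*Z
Y = -112 (Y = (4*(4 + 4) + (-1 - 1*3))*(-4) = (4*8 + (-1 - 3))*(-4) = (32 - 4)*(-4) = 28*(-4) = -112)
(w + Y)**2 = (1/13 - 112)**2 = (-1455/13)**2 = 2117025/169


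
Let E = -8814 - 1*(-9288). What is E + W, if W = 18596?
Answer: 19070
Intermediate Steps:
E = 474 (E = -8814 + 9288 = 474)
E + W = 474 + 18596 = 19070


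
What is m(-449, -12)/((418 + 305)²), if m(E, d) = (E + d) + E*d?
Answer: 4927/522729 ≈ 0.0094255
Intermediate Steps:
m(E, d) = E + d + E*d
m(-449, -12)/((418 + 305)²) = (-449 - 12 - 449*(-12))/((418 + 305)²) = (-449 - 12 + 5388)/(723²) = 4927/522729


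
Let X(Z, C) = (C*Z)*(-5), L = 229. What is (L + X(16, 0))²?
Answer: 52441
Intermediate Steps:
X(Z, C) = -5*C*Z
(L + X(16, 0))² = (229 - 5*0*16)² = (229 + 0)² = 229² = 52441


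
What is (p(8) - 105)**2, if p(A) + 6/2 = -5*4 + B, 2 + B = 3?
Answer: 16129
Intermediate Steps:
B = 1 (B = -2 + 3 = 1)
p(A) = -22 (p(A) = -3 + (-5*4 + 1) = -3 + (-20 + 1) = -3 - 19 = -22)
(p(8) - 105)**2 = (-22 - 105)**2 = (-127)**2 = 16129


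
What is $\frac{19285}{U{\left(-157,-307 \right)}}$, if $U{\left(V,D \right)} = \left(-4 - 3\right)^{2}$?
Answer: $\frac{2755}{7} \approx 393.57$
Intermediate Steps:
$U{\left(V,D \right)} = 49$ ($U{\left(V,D \right)} = \left(-7\right)^{2} = 49$)
$\frac{19285}{U{\left(-157,-307 \right)}} = \frac{19285}{49} = 19285 \cdot \frac{1}{49} = \frac{2755}{7}$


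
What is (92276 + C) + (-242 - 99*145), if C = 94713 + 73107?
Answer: 245499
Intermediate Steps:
C = 167820
(92276 + C) + (-242 - 99*145) = (92276 + 167820) + (-242 - 99*145) = 260096 + (-242 - 14355) = 260096 - 14597 = 245499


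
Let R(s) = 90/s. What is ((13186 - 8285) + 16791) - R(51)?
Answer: 368734/17 ≈ 21690.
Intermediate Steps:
((13186 - 8285) + 16791) - R(51) = ((13186 - 8285) + 16791) - 90/51 = (4901 + 16791) - 90/51 = 21692 - 1*30/17 = 21692 - 30/17 = 368734/17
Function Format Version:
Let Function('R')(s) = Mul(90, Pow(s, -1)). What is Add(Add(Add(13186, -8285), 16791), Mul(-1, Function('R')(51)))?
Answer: Rational(368734, 17) ≈ 21690.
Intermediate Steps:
Add(Add(Add(13186, -8285), 16791), Mul(-1, Function('R')(51))) = Add(Add(Add(13186, -8285), 16791), Mul(-1, Mul(90, Pow(51, -1)))) = Add(Add(4901, 16791), Mul(-1, Mul(90, Rational(1, 51)))) = Add(21692, Mul(-1, Rational(30, 17))) = Add(21692, Rational(-30, 17)) = Rational(368734, 17)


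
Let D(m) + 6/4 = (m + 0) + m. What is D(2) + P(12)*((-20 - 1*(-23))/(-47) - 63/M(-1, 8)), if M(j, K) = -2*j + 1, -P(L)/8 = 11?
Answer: 174475/94 ≈ 1856.1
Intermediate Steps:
P(L) = -88 (P(L) = -8*11 = -88)
M(j, K) = 1 - 2*j
D(m) = -3/2 + 2*m (D(m) = -3/2 + ((m + 0) + m) = -3/2 + (m + m) = -3/2 + 2*m)
D(2) + P(12)*((-20 - 1*(-23))/(-47) - 63/M(-1, 8)) = (-3/2 + 2*2) - 88*((-20 - 1*(-23))/(-47) - 63/(1 - 2*(-1))) = (-3/2 + 4) - 88*((-20 + 23)*(-1/47) - 63/(1 + 2)) = 5/2 - 88*(3*(-1/47) - 63/3) = 5/2 - 88*(-3/47 - 63*⅓) = 5/2 - 88*(-3/47 - 21) = 5/2 - 88*(-990/47) = 5/2 + 87120/47 = 174475/94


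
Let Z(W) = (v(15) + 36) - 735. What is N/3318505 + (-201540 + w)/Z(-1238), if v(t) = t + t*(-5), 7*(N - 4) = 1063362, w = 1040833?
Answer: -169526773963/153314931 ≈ -1105.7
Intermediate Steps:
N = 1063390/7 (N = 4 + (⅐)*1063362 = 4 + 1063362/7 = 1063390/7 ≈ 1.5191e+5)
v(t) = -4*t (v(t) = t - 5*t = -4*t)
Z(W) = -759 (Z(W) = (-4*15 + 36) - 735 = (-60 + 36) - 735 = -24 - 735 = -759)
N/3318505 + (-201540 + w)/Z(-1238) = (1063390/7)/3318505 + (-201540 + 1040833)/(-759) = (1063390/7)*(1/3318505) + 839293*(-1/759) = 212678/4645907 - 36491/33 = -169526773963/153314931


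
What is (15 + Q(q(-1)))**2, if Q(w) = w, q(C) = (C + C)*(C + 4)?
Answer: 81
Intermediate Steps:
q(C) = 2*C*(4 + C) (q(C) = (2*C)*(4 + C) = 2*C*(4 + C))
(15 + Q(q(-1)))**2 = (15 + 2*(-1)*(4 - 1))**2 = (15 + 2*(-1)*3)**2 = (15 - 6)**2 = 9**2 = 81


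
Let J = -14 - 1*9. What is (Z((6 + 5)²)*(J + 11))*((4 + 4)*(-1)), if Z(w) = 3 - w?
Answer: -11328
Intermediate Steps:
J = -23 (J = -14 - 9 = -23)
(Z((6 + 5)²)*(J + 11))*((4 + 4)*(-1)) = ((3 - (6 + 5)²)*(-23 + 11))*((4 + 4)*(-1)) = ((3 - 1*11²)*(-12))*(8*(-1)) = ((3 - 1*121)*(-12))*(-8) = ((3 - 121)*(-12))*(-8) = -118*(-12)*(-8) = 1416*(-8) = -11328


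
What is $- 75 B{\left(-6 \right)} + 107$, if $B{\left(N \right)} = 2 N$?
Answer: $1007$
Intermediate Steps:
$- 75 B{\left(-6 \right)} + 107 = - 75 \cdot 2 \left(-6\right) + 107 = \left(-75\right) \left(-12\right) + 107 = 900 + 107 = 1007$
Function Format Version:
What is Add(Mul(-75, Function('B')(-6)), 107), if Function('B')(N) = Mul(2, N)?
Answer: 1007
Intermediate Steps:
Add(Mul(-75, Function('B')(-6)), 107) = Add(Mul(-75, Mul(2, -6)), 107) = Add(Mul(-75, -12), 107) = Add(900, 107) = 1007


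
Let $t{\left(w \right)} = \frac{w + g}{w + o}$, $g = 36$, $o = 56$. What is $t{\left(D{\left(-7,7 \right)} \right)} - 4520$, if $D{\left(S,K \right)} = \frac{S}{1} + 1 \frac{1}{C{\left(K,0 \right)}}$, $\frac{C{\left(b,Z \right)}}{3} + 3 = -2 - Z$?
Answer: $- \frac{1658623}{367} \approx -4519.4$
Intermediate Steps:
$C{\left(b,Z \right)} = -15 - 3 Z$ ($C{\left(b,Z \right)} = -9 + 3 \left(-2 - Z\right) = -9 - \left(6 + 3 Z\right) = -15 - 3 Z$)
$D{\left(S,K \right)} = - \frac{1}{15} + S$ ($D{\left(S,K \right)} = \frac{S}{1} + 1 \frac{1}{-15 - 0} = S 1 + 1 \frac{1}{-15 + 0} = S + 1 \frac{1}{-15} = S + 1 \left(- \frac{1}{15}\right) = S - \frac{1}{15} = - \frac{1}{15} + S$)
$t{\left(w \right)} = \frac{36 + w}{56 + w}$ ($t{\left(w \right)} = \frac{w + 36}{w + 56} = \frac{36 + w}{56 + w}$)
$t{\left(D{\left(-7,7 \right)} \right)} - 4520 = \frac{36 - \frac{106}{15}}{56 - \frac{106}{15}} - 4520 = \frac{1}{\frac{734}{15}} \cdot \frac{434}{15} - 4520 = \frac{15}{734} \cdot \frac{434}{15} - 4520 = \frac{217}{367} - 4520 = - \frac{1658623}{367}$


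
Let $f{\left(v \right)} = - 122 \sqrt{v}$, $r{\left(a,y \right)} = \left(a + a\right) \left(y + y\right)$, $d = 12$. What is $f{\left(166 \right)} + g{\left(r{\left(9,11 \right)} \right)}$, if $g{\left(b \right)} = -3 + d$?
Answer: $9 - 122 \sqrt{166} \approx -1562.9$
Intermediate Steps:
$r{\left(a,y \right)} = 4 a y$ ($r{\left(a,y \right)} = 2 a 2 y = 4 a y$)
$g{\left(b \right)} = 9$ ($g{\left(b \right)} = -3 + 12 = 9$)
$f{\left(166 \right)} + g{\left(r{\left(9,11 \right)} \right)} = - 122 \sqrt{166} + 9 = 9 - 122 \sqrt{166}$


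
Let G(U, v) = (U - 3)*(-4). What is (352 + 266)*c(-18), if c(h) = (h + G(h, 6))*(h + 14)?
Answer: -163152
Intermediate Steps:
G(U, v) = 12 - 4*U (G(U, v) = (-3 + U)*(-4) = 12 - 4*U)
c(h) = (12 - 3*h)*(14 + h) (c(h) = (h + (12 - 4*h))*(h + 14) = (12 - 3*h)*(14 + h))
(352 + 266)*c(-18) = (352 + 266)*(168 - 30*(-18) - 3*(-18)**2) = 618*(168 + 540 - 3*324) = 618*(168 + 540 - 972) = 618*(-264) = -163152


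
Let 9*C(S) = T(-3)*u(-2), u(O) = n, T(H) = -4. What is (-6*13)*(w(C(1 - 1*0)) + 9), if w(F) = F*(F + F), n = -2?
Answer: -22282/27 ≈ -825.26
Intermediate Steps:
u(O) = -2
C(S) = 8/9 (C(S) = (-4*(-2))/9 = (1/9)*8 = 8/9)
w(F) = 2*F**2 (w(F) = F*(2*F) = 2*F**2)
(-6*13)*(w(C(1 - 1*0)) + 9) = (-6*13)*(2*(8/9)**2 + 9) = -78*(2*(64/81) + 9) = -78*(128/81 + 9) = -78*857/81 = -22282/27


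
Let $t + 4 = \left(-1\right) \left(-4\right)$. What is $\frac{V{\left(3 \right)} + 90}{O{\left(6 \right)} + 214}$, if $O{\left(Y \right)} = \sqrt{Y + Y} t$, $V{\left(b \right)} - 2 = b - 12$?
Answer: $\frac{83}{214} \approx 0.38785$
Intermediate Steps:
$t = 0$ ($t = -4 - -4 = -4 + 4 = 0$)
$V{\left(b \right)} = -10 + b$ ($V{\left(b \right)} = 2 + \left(b - 12\right) = 2 + \left(-12 + b\right) = -10 + b$)
$O{\left(Y \right)} = 0$ ($O{\left(Y \right)} = \sqrt{Y + Y} 0 = \sqrt{2 Y} 0 = \sqrt{2} \sqrt{Y} 0 = 0$)
$\frac{V{\left(3 \right)} + 90}{O{\left(6 \right)} + 214} = \frac{\left(-10 + 3\right) + 90}{0 + 214} = \frac{-7 + 90}{214} = 83 \cdot \frac{1}{214} = \frac{83}{214}$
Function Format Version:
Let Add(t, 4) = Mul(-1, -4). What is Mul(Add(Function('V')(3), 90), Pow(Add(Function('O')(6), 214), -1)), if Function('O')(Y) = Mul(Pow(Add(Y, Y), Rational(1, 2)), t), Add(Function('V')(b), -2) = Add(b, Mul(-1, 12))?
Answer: Rational(83, 214) ≈ 0.38785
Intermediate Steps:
t = 0 (t = Add(-4, Mul(-1, -4)) = Add(-4, 4) = 0)
Function('V')(b) = Add(-10, b) (Function('V')(b) = Add(2, Add(b, Mul(-1, 12))) = Add(2, Add(b, -12)) = Add(2, Add(-12, b)) = Add(-10, b))
Function('O')(Y) = 0 (Function('O')(Y) = Mul(Pow(Add(Y, Y), Rational(1, 2)), 0) = Mul(Pow(Mul(2, Y), Rational(1, 2)), 0) = Mul(Mul(Pow(2, Rational(1, 2)), Pow(Y, Rational(1, 2))), 0) = 0)
Mul(Add(Function('V')(3), 90), Pow(Add(Function('O')(6), 214), -1)) = Mul(Add(Add(-10, 3), 90), Pow(Add(0, 214), -1)) = Mul(Add(-7, 90), Pow(214, -1)) = Mul(83, Rational(1, 214)) = Rational(83, 214)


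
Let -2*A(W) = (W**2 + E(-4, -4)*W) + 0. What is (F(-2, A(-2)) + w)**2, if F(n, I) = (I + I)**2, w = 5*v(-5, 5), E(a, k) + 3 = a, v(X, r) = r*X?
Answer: 39601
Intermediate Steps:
v(X, r) = X*r
E(a, k) = -3 + a
A(W) = -W**2/2 + 7*W/2 (A(W) = -((W**2 + (-3 - 4)*W) + 0)/2 = -((W**2 - 7*W) + 0)/2 = -(W**2 - 7*W)/2 = -W**2/2 + 7*W/2)
w = -125 (w = 5*(-5*5) = 5*(-25) = -125)
F(n, I) = 4*I**2 (F(n, I) = (2*I)**2 = 4*I**2)
(F(-2, A(-2)) + w)**2 = (4*((1/2)*(-2)*(7 - 1*(-2)))**2 - 125)**2 = (4*((1/2)*(-2)*(7 + 2))**2 - 125)**2 = (4*((1/2)*(-2)*9)**2 - 125)**2 = (4*(-9)**2 - 125)**2 = (4*81 - 125)**2 = (324 - 125)**2 = 199**2 = 39601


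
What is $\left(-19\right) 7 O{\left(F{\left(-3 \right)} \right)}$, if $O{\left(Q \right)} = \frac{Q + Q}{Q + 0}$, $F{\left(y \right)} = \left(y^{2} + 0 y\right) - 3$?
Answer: $-266$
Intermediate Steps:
$F{\left(y \right)} = -3 + y^{2}$ ($F{\left(y \right)} = \left(y^{2} + 0\right) - 3 = y^{2} - 3 = -3 + y^{2}$)
$O{\left(Q \right)} = 2$ ($O{\left(Q \right)} = \frac{2 Q}{Q} = 2$)
$\left(-19\right) 7 O{\left(F{\left(-3 \right)} \right)} = \left(-19\right) 7 \cdot 2 = \left(-133\right) 2 = -266$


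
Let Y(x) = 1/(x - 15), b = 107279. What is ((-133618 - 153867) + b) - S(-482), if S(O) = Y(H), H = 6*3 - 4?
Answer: -180205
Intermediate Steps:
H = 14 (H = 18 - 4 = 14)
Y(x) = 1/(-15 + x)
S(O) = -1 (S(O) = 1/(-15 + 14) = 1/(-1) = -1)
((-133618 - 153867) + b) - S(-482) = ((-133618 - 153867) + 107279) - 1*(-1) = (-287485 + 107279) + 1 = -180206 + 1 = -180205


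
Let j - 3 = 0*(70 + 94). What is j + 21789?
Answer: 21792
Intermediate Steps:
j = 3 (j = 3 + 0*(70 + 94) = 3 + 0*164 = 3 + 0 = 3)
j + 21789 = 3 + 21789 = 21792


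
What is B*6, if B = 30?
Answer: 180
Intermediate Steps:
B*6 = 30*6 = 180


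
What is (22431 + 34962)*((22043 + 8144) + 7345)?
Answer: 2154074076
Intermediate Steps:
(22431 + 34962)*((22043 + 8144) + 7345) = 57393*(30187 + 7345) = 57393*37532 = 2154074076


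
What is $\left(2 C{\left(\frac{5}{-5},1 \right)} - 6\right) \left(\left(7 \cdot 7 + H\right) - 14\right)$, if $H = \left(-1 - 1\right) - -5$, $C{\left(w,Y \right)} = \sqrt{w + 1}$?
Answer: $-228$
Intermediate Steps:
$C{\left(w,Y \right)} = \sqrt{1 + w}$
$H = 3$ ($H = \left(-1 - 1\right) + 5 = -2 + 5 = 3$)
$\left(2 C{\left(\frac{5}{-5},1 \right)} - 6\right) \left(\left(7 \cdot 7 + H\right) - 14\right) = \left(2 \sqrt{1 + \frac{5}{-5}} - 6\right) \left(\left(7 \cdot 7 + 3\right) - 14\right) = \left(2 \sqrt{1 + 5 \left(- \frac{1}{5}\right)} - 6\right) \left(\left(49 + 3\right) - 14\right) = \left(2 \sqrt{1 - 1} - 6\right) \left(52 - 14\right) = \left(2 \sqrt{0} - 6\right) 38 = \left(2 \cdot 0 - 6\right) 38 = \left(0 - 6\right) 38 = \left(-6\right) 38 = -228$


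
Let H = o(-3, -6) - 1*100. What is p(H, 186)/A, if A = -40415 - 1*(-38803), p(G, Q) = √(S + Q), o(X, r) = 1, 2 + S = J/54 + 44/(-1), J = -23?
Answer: -√45222/29016 ≈ -0.0073289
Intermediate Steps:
S = -2507/54 (S = -2 + (-23/54 + 44/(-1)) = -2 + (-23*1/54 + 44*(-1)) = -2 + (-23/54 - 44) = -2 - 2399/54 = -2507/54 ≈ -46.426)
H = -99 (H = 1 - 1*100 = 1 - 100 = -99)
p(G, Q) = √(-2507/54 + Q)
A = -1612 (A = -40415 + 38803 = -1612)
p(H, 186)/A = (√(-15042 + 324*186)/18)/(-1612) = (√(-15042 + 60264)/18)*(-1/1612) = (√45222/18)*(-1/1612) = -√45222/29016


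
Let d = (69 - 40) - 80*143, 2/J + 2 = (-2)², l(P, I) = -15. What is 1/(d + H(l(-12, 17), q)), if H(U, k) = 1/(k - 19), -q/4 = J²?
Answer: -23/262454 ≈ -8.7634e-5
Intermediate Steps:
J = 1 (J = 2/(-2 + (-2)²) = 2/(-2 + 4) = 2/2 = 2*(½) = 1)
d = -11411 (d = 29 - 11440 = -11411)
q = -4 (q = -4*1² = -4*1 = -4)
H(U, k) = 1/(-19 + k)
1/(d + H(l(-12, 17), q)) = 1/(-11411 + 1/(-19 - 4)) = 1/(-11411 + 1/(-23)) = 1/(-11411 - 1/23) = 1/(-262454/23) = -23/262454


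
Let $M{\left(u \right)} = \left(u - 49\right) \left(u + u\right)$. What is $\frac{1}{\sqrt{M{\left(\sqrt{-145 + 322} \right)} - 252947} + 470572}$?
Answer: $- \frac{i}{\sqrt{252593 + 98 \sqrt{177}} - 470572 i} \approx 2.1251 \cdot 10^{-6} - 2.2755 \cdot 10^{-9} i$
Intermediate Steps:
$M{\left(u \right)} = 2 u \left(-49 + u\right)$ ($M{\left(u \right)} = \left(-49 + u\right) 2 u = 2 u \left(-49 + u\right)$)
$\frac{1}{\sqrt{M{\left(\sqrt{-145 + 322} \right)} - 252947} + 470572} = \frac{1}{\sqrt{2 \sqrt{-145 + 322} \left(-49 + \sqrt{-145 + 322}\right) - 252947} + 470572} = \frac{1}{\sqrt{2 \sqrt{177} \left(-49 + \sqrt{177}\right) - 252947} + 470572} = \frac{1}{\sqrt{-252947 + 2 \sqrt{177} \left(-49 + \sqrt{177}\right)} + 470572} = \frac{1}{470572 + \sqrt{-252947 + 2 \sqrt{177} \left(-49 + \sqrt{177}\right)}}$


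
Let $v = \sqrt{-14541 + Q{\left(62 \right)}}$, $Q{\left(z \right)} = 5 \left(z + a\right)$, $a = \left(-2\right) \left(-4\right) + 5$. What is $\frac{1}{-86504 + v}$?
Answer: $- \frac{43252}{3741478091} - \frac{3 i \sqrt{1574}}{7482956182} \approx -1.156 \cdot 10^{-5} - 1.5906 \cdot 10^{-8} i$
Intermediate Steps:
$a = 13$ ($a = 8 + 5 = 13$)
$Q{\left(z \right)} = 65 + 5 z$ ($Q{\left(z \right)} = 5 \left(z + 13\right) = 5 \left(13 + z\right) = 65 + 5 z$)
$v = 3 i \sqrt{1574}$ ($v = \sqrt{-14541 + \left(65 + 5 \cdot 62\right)} = \sqrt{-14541 + \left(65 + 310\right)} = \sqrt{-14541 + 375} = \sqrt{-14166} = 3 i \sqrt{1574} \approx 119.02 i$)
$\frac{1}{-86504 + v} = \frac{1}{-86504 + 3 i \sqrt{1574}}$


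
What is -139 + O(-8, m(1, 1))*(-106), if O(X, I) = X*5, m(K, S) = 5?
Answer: 4101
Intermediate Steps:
O(X, I) = 5*X
-139 + O(-8, m(1, 1))*(-106) = -139 + (5*(-8))*(-106) = -139 - 40*(-106) = -139 + 4240 = 4101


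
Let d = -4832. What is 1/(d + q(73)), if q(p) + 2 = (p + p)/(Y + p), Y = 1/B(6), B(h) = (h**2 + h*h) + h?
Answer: -5695/27518242 ≈ -0.00020695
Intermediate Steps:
B(h) = h + 2*h**2 (B(h) = (h**2 + h**2) + h = 2*h**2 + h = h + 2*h**2)
Y = 1/78 (Y = 1/(6*(1 + 2*6)) = 1/(6*(1 + 12)) = 1/(6*13) = 1/78 ≈ 0.012821)
q(p) = -2 + 2*p/(1/78 + p) (q(p) = -2 + (p + p)/(1/78 + p) = -2 + (2*p)/(1/78 + p) = -2 + 2*p/(1/78 + p))
1/(d + q(73)) = 1/(-4832 - 2/(1 + 78*73)) = 1/(-4832 - 2/(1 + 5694)) = 1/(-4832 - 2/5695) = 1/(-27518242/5695) = -5695/27518242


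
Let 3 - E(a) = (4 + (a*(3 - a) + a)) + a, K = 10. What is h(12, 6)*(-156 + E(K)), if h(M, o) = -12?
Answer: 1284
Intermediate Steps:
E(a) = -1 - 2*a - a*(3 - a) (E(a) = 3 - ((4 + (a*(3 - a) + a)) + a) = 3 - ((4 + (a + a*(3 - a))) + a) = 3 - ((4 + a + a*(3 - a)) + a) = 3 - (4 + 2*a + a*(3 - a)) = 3 + (-4 - 2*a - a*(3 - a)) = -1 - 2*a - a*(3 - a))
h(12, 6)*(-156 + E(K)) = -12*(-156 + (-1 + 10² - 5*10)) = -12*(-156 + (-1 + 100 - 50)) = -12*(-156 + 49) = -12*(-107) = 1284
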